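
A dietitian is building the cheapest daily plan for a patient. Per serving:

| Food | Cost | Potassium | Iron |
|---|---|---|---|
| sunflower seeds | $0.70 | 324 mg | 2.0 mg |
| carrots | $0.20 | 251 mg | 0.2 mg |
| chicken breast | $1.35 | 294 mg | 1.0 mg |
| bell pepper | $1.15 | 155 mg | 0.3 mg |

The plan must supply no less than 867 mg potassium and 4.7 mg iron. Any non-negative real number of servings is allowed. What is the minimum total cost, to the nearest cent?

$1.71

With two linear requirements the optimum uses one or two foods; enumerate the corners.
sunflower seeds only: max(867/324, 4.7/2.0) = 2.676 servings → $1.87.
carrots only: max(867/251, 4.7/0.2) = 23.5 servings → $4.70.
chicken breast only: max(867/294, 4.7/1.0) = 4.7 servings → $6.34.
bell pepper only: max(867/155, 4.7/0.3) = 15.67 servings → $18.02.
sunflower seeds + carrots with both tight: 2.302 servings and 0.4831 servings → $1.71.
sunflower seeds + chicken breast with both tight: 1.95 servings and 0.8 servings → $2.44.
sunflower seeds + bell pepper with both tight: 2.201 servings and 0.9925 servings → $2.68.
carrots + chicken breast with both targets exact would need a negative amount; discard.
carrots + bell pepper: the both-tight solution has a negative serving — not a feasible corner.
chicken breast + bell pepper with both targets exact would need a negative amount; discard.
Cheapest feasible corner: $1.71.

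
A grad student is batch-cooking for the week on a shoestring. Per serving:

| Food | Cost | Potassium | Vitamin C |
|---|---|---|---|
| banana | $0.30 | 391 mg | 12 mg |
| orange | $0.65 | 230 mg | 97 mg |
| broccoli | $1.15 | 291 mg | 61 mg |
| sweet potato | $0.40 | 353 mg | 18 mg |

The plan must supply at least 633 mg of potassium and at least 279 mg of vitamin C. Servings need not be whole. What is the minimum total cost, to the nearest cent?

$1.87

The cheapest plan sits at a corner of the feasible region — with two constraints it uses at most two foods.
banana only: max(633/391, 279/12) = 23.25 servings → $6.97.
orange only: max(633/230, 279/97) = 2.876 servings → $1.87.
broccoli only: max(633/291, 279/61) = 4.574 servings → $5.26.
sweet potato only: max(633/353, 279/18) = 15.5 servings → $6.20.
banana + orange: intersection lies outside the first quadrant.
banana + broccoli: the both-tight solution has a negative serving — not a feasible corner.
banana + sweet potato with both targets exact would need a negative amount; discard.
orange + broccoli with both targets exact would need a negative amount; discard.
orange + sweet potato: the both-tight solution has a negative serving — not a feasible corner.
broccoli + sweet potato: intersection lies outside the first quadrant.
The minimum over all feasible corners is $1.87.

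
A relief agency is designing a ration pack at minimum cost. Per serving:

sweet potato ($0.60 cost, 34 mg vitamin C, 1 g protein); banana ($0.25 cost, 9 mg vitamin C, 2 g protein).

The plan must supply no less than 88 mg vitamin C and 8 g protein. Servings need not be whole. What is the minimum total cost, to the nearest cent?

$1.84

Compare the cost at each extreme point of the feasible region.
sweet potato only: max(88/34, 8/1) = 8 servings → $4.80.
banana only: max(88/9, 8/2) = 9.778 servings → $2.44.
sweet potato + banana with both tight: 1.763 servings and 3.119 servings → $1.84.
Cheapest feasible corner: $1.84.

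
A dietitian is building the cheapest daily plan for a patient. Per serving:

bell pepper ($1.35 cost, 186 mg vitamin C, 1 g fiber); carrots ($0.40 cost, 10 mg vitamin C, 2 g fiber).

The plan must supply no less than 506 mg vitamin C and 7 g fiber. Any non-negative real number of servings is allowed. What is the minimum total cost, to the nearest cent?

$4.39

The cheapest plan sits at a corner of the feasible region — with two constraints it uses at most two foods.
bell pepper only: max(506/186, 7/1) = 7 servings → $9.45.
carrots only: max(506/10, 7/2) = 50.6 servings → $20.24.
bell pepper + carrots with both tight: 2.602 servings and 2.199 servings → $4.39.
Cheapest feasible corner: $4.39.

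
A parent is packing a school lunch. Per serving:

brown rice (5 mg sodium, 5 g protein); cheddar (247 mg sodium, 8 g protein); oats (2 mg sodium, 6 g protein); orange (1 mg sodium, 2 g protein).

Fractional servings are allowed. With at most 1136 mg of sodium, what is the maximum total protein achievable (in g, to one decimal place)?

3408.0 g

Protein per mg sodium: oats 3, orange 2, brown rice 1, cheddar 0.03239.
With no serving limits, spend the whole sodium allowance on oats: 1136 mg / 2 mg × 6 g = 3408.0 g.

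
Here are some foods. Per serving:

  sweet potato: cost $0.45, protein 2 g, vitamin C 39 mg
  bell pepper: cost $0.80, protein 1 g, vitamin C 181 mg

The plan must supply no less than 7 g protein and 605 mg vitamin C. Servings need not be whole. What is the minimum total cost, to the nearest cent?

$3.24

An LP optimum is at a vertex; with two nutrient constraints at most two foods are used. Check each candidate.
sweet potato only: max(7/2, 605/39) = 15.51 servings → $6.98.
bell pepper only: max(7/1, 605/181) = 7 servings → $5.60.
sweet potato + bell pepper with both tight: 2.05 servings and 2.901 servings → $3.24.
Cheapest feasible corner: $3.24.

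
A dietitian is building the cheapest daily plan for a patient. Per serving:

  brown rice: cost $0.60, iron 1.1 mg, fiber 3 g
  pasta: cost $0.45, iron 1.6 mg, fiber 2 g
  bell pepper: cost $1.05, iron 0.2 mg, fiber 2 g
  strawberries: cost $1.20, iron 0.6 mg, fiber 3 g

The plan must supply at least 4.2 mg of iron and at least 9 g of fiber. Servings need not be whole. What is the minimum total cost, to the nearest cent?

$1.85

brown rice only: max(4.2/1.1, 9/3) = 3.818 servings → $2.29.
pasta only: max(4.2/1.6, 9/2) = 4.5 servings → $2.02.
bell pepper only: max(4.2/0.2, 9/2) = 21 servings → $22.05.
strawberries only: max(4.2/0.6, 9/3) = 7 servings → $8.40.
brown rice + pasta with both tight: 2.308 servings and 1.038 servings → $1.85.
brown rice + bell pepper: the both-tight solution has a negative serving — not a feasible corner.
brown rice + strawberries: the both-tight solution has a negative serving — not a feasible corner.
pasta + bell pepper with both tight: 2.357 servings and 2.143 servings → $3.31.
pasta + strawberries with both tight: 2 servings and 1.667 servings → $2.90.
bell pepper + strawberries: intersection lies outside the first quadrant.
Cheapest feasible corner: $1.85.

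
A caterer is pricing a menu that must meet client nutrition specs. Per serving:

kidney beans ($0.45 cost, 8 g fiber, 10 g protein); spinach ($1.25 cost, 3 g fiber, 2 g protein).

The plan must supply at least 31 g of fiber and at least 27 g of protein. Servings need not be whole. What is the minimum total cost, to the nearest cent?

A basic optimal solution has at most two foods positive. Try each food alone and each pair with both targets met exactly.
kidney beans only: max(31/8, 27/10) = 3.875 servings → $1.74.
spinach only: max(31/3, 27/2) = 13.5 servings → $16.88.
kidney beans + spinach with both tight: 1.357 servings and 6.714 servings → $9.00.
Cheapest feasible corner: $1.74.

$1.74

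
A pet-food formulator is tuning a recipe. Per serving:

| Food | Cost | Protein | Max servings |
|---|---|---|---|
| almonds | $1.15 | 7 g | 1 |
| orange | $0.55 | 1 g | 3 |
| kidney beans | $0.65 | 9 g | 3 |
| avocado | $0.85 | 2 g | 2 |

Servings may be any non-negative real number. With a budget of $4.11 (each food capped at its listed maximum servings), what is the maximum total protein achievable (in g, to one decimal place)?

Protein per dollar: kidney beans 13.85, almonds 6.087, avocado 2.353, orange 1.818.
Take 3 servings of kidney beans: spends $1.95, +27.0 g protein (running total 27.0 g).
Take 1 serving of almonds: spends $1.15, +7.0 g protein (running total 34.0 g).
Take 1.188 servings of avocado: spends $1.01, +2.4 g protein (running total 36.4 g).
Filling greedily by protein-per-dollar is optimal for one linear limit, giving 36.4 g.

36.4 g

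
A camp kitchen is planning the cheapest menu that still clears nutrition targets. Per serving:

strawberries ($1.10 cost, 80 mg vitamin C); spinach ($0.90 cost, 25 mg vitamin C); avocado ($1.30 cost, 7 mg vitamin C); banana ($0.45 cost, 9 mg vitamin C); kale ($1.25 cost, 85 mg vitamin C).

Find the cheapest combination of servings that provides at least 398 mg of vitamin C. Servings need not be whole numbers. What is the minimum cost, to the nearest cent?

$5.47

Cost per mg of vitamin C: strawberries $0.0138, kale $0.0147, spinach $0.0360, banana $0.0500, avocado $0.1857.
With no serving limits, use only strawberries: 398 mg / 80 mg = 4.975 servings × $1.10 = $5.47.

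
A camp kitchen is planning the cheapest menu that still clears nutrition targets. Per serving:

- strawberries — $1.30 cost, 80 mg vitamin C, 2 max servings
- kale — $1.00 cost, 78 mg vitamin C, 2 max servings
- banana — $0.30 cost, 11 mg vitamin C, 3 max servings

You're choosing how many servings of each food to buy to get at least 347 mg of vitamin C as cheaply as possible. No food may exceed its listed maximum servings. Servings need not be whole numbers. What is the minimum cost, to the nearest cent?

$5.45

Cost per mg of vitamin C: kale $0.0128, strawberries $0.0163, banana $0.0273.
Take 2 servings of kale: +156.0 mg vitamin C for $2.00 (total $2.00, still need 191.0 mg).
Take 2 servings of strawberries: +160.0 mg vitamin C for $2.60 (total $4.60, still need 31.0 mg).
Take 2.818 servings of banana: +31.0 mg vitamin C for $0.85 (total $5.45, still need 0.0 mg).
Greedy by cheapest-per-mg is optimal for a single linear constraint, so the minimum cost is $5.45.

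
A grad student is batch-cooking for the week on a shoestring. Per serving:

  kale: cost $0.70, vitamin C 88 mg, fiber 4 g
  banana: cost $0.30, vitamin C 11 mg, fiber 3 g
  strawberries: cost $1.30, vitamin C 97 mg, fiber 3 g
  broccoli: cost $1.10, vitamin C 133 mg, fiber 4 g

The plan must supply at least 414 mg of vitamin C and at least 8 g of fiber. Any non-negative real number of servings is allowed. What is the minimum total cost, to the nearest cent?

Compare the cost at each extreme point of the feasible region.
kale only: max(414/88, 8/4) = 4.705 servings → $3.29.
banana only: max(414/11, 8/3) = 37.64 servings → $11.29.
strawberries only: max(414/97, 8/3) = 4.268 servings → $5.55.
broccoli only: max(414/133, 8/4) = 3.113 servings → $3.42.
kale + banana with both targets exact would need a negative amount; discard.
kale + strawberries: the both-tight solution has a negative serving — not a feasible corner.
kale + broccoli with both targets exact would need a negative amount; discard.
banana + strawberries: intersection lies outside the first quadrant.
banana + broccoli with both targets exact would need a negative amount; discard.
strawberries + broccoli: intersection lies outside the first quadrant.
So the least-cost plan costs $3.29.

$3.29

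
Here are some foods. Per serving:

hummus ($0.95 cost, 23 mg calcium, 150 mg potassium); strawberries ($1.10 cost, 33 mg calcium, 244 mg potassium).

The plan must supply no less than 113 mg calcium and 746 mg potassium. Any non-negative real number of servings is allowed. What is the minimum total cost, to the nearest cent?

Two binding constraints pin down two serving amounts, so the optimal mix uses at most two foods. The candidates are each food alone (scaled to the tighter of calcium/potassium) and each pair with both constraints tight.
hummus only: max(113/23, 746/150) = 4.973 servings → $4.72.
strawberries only: max(113/33, 746/244) = 3.424 servings → $3.77.
hummus + strawberries with both tight: 4.462 servings and 0.3142 servings → $4.58.
The minimum over all feasible corners is $3.77.

$3.77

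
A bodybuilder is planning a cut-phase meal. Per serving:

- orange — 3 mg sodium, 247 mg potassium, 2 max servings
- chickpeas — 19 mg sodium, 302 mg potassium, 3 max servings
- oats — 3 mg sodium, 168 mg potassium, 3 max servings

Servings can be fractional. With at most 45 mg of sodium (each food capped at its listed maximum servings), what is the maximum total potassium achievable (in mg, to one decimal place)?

Potassium per mg sodium: orange 82.33, oats 56, chickpeas 15.89.
Take 2 servings of orange: uses 6 mg sodium, +494.0 mg potassium (running total 494.0 mg).
Take 3 servings of oats: uses 9 mg sodium, +504.0 mg potassium (running total 998.0 mg).
Take 1.579 servings of chickpeas: uses 30 mg sodium, +476.8 mg potassium (running total 1474.8 mg).
Greedy by best ratio exhausts the sodium allowance optimally: 1474.8 mg.

1474.8 mg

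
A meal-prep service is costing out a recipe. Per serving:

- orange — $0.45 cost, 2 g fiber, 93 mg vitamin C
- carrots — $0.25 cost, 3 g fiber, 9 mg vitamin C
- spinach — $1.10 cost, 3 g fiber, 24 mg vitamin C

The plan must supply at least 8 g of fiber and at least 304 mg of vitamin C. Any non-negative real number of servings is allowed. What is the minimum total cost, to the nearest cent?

With two linear requirements the optimum uses one or two foods; enumerate the corners.
orange only: max(8/2, 304/93) = 4 servings → $1.80.
carrots only: max(8/3, 304/9) = 33.78 servings → $8.44.
spinach only: max(8/3, 304/24) = 12.67 servings → $13.93.
orange + carrots with both tight: 3.218 servings and 0.5211 servings → $1.58.
orange + spinach with both tight: 3.117 servings and 0.5887 servings → $2.05.
carrots + spinach: the both-tight solution has a negative serving — not a feasible corner.
The minimum over all feasible corners is $1.58.

$1.58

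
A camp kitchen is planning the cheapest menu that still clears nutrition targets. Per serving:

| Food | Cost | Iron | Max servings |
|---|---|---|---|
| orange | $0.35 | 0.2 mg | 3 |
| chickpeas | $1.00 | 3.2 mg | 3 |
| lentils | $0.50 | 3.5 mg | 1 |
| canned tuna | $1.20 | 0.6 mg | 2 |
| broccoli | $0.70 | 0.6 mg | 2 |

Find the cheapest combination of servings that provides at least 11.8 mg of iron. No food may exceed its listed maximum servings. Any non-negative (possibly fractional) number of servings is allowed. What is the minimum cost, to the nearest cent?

$3.09

Cost per mg of iron: lentils $0.1429, chickpeas $0.3125, broccoli $1.1667, orange $1.7500, canned tuna $2.0000.
Take 1 serving of lentils: +3.5 mg iron for $0.50 (total $0.50, still need 8.3 mg).
Take 2.594 servings of chickpeas: +8.3 mg iron for $2.59 (total $3.09, still need 0.0 mg).
Filling from the cheapest source first is optimal under one linear minimum: $3.09.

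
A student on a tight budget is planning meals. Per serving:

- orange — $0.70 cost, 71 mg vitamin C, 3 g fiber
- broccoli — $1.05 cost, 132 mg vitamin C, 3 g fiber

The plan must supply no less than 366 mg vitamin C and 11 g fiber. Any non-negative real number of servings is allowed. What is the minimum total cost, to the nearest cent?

$3.17

An LP optimum is at a vertex; with two nutrient constraints at most two foods are used. Check each candidate.
orange only: max(366/71, 11/3) = 5.155 servings → $3.61.
broccoli only: max(366/132, 11/3) = 3.667 servings → $3.85.
orange + broccoli with both tight: 1.934 servings and 1.732 servings → $3.17.
So the least-cost plan costs $3.17.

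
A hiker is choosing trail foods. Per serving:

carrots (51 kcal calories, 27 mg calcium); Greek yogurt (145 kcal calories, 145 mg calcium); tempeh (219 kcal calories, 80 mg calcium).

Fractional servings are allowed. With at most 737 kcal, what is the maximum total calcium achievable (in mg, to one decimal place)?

737.0 mg

Calcium per kcal: Greek yogurt 1, carrots 0.5294, tempeh 0.3653.
With no serving limits, spend the whole calories allowance on Greek yogurt: 737 kcal / 145 kcal × 145 mg = 737.0 mg.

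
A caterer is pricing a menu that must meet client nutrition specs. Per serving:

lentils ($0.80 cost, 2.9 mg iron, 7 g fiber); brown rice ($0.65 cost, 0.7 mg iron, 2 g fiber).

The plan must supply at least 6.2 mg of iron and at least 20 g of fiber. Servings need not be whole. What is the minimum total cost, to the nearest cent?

$2.29

lentils only: max(6.2/2.9, 20/7) = 2.857 servings → $2.29.
brown rice only: max(6.2/0.7, 20/2) = 10 servings → $6.50.
lentils + brown rice: intersection lies outside the first quadrant.
The minimum over all feasible corners is $2.29.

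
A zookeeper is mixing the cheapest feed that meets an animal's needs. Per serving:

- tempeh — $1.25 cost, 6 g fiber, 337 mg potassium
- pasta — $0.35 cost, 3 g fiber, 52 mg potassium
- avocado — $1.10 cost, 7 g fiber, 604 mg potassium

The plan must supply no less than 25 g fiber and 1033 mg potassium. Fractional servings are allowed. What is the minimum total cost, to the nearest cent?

The cheapest plan sits at a corner of the feasible region — with two constraints it uses at most two foods.
tempeh only: max(25/6, 1033/337) = 4.167 servings → $5.21.
pasta only: max(25/3, 1033/52) = 19.87 servings → $6.95.
avocado only: max(25/7, 1033/604) = 3.571 servings → $3.93.
tempeh + pasta with both tight: 2.574 servings and 3.186 servings → $4.33.
tempeh + avocado with both targets exact would need a negative amount; discard.
pasta + avocado with both tight: 5.434 servings and 1.242 servings → $3.27.
The minimum over all feasible corners is $3.27.

$3.27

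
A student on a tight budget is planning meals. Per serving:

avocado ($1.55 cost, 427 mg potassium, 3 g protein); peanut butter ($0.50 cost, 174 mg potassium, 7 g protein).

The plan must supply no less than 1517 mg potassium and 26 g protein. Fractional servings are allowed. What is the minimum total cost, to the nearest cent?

This is a tiny linear program; its minimum lies at a vertex of the feasible set. List the vertices and price them.
avocado only: max(1517/427, 26/3) = 8.667 servings → $13.43.
peanut butter only: max(1517/174, 26/7) = 8.718 servings → $4.36.
avocado + peanut butter with both tight: 2.471 servings and 2.655 servings → $5.16.
So the least-cost plan costs $4.36.

$4.36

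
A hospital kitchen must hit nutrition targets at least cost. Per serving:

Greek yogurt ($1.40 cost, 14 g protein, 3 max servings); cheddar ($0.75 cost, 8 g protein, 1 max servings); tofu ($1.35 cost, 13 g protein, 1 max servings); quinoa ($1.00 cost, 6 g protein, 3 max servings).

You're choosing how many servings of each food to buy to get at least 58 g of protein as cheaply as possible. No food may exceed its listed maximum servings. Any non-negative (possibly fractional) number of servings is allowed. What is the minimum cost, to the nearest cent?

$5.78

Cost per g of protein: cheddar $0.0938, Greek yogurt $0.1000, tofu $0.1038, quinoa $0.1667.
Take 1 serving of cheddar: +8.0 g protein for $0.75 (total $0.75, still need 50.0 g).
Take 3 servings of Greek yogurt: +42.0 g protein for $4.20 (total $4.95, still need 8.0 g).
Take 0.6154 servings of tofu: +8.0 g protein for $0.83 (total $5.78, still need 0.0 g).
Greedy by cheapest-per-g is optimal for a single linear constraint, so the minimum cost is $5.78.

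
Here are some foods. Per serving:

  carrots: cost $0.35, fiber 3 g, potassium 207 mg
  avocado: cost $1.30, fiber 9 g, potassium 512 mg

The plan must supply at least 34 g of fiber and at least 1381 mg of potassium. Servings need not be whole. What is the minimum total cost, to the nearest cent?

$3.97

An LP optimum is at a vertex; with two nutrient constraints at most two foods are used. Check each candidate.
carrots only: max(34/3, 1381/207) = 11.33 servings → $3.97.
avocado only: max(34/9, 1381/512) = 3.778 servings → $4.91.
carrots + avocado with both targets exact would need a negative amount; discard.
Cheapest feasible corner: $3.97.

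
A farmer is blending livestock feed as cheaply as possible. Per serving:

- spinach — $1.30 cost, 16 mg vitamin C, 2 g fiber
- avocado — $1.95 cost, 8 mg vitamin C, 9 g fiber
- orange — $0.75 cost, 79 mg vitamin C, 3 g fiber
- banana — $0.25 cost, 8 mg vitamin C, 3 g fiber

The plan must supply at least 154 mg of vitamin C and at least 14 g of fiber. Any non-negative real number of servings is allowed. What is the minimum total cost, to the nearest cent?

Compare the cost at each extreme point of the feasible region.
spinach only: max(154/16, 14/2) = 9.625 servings → $12.51.
avocado only: max(154/8, 14/9) = 19.25 servings → $37.54.
orange only: max(154/79, 14/3) = 4.667 servings → $3.50.
banana only: max(154/8, 14/3) = 19.25 servings → $4.81.
spinach + avocado with both targets exact would need a negative amount; discard.
spinach + orange with both tight: 5.855 servings and 0.7636 servings → $8.18.
spinach + banana: intersection lies outside the first quadrant.
avocado + orange with both tight: 0.9374 servings and 1.854 servings → $3.22.
avocado + banana: the both-tight solution has a negative serving — not a feasible corner.
orange + banana with both tight: 1.643 servings and 3.023 servings → $1.99.
Cheapest feasible corner: $1.99.

$1.99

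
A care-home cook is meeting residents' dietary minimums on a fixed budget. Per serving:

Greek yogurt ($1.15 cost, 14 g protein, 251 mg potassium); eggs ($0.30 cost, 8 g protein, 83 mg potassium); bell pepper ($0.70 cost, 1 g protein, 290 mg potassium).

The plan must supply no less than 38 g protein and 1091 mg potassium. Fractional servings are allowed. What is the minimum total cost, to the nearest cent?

$3.08

Compare the cost at each extreme point of the feasible region.
Greek yogurt only: max(38/14, 1091/251) = 4.347 servings → $5.00.
eggs only: max(38/8, 1091/83) = 13.14 servings → $3.94.
bell pepper only: max(38/1, 1091/290) = 38 servings → $26.60.
Greek yogurt + eggs: the both-tight solution has a negative serving — not a feasible corner.
Greek yogurt + bell pepper with both tight: 2.607 servings and 1.506 servings → $4.05.
eggs + bell pepper with both tight: 4.439 servings and 2.492 servings → $3.08.
The minimum over all feasible corners is $3.08.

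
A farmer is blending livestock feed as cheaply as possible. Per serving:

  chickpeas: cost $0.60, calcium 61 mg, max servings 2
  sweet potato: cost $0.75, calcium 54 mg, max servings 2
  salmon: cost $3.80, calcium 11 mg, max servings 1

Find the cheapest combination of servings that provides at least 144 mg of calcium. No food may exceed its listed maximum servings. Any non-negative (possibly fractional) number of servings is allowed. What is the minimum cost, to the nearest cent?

$1.51

Cost per mg of calcium: chickpeas $0.0098, sweet potato $0.0139, salmon $0.3455.
Take 2 servings of chickpeas: +122.0 mg calcium for $1.20 (total $1.20, still need 22.0 mg).
Take 0.4074 servings of sweet potato: +22.0 mg calcium for $0.31 (total $1.51, still need 0.0 mg).
Greedy by cheapest-per-mg is optimal for a single linear constraint, so the minimum cost is $1.51.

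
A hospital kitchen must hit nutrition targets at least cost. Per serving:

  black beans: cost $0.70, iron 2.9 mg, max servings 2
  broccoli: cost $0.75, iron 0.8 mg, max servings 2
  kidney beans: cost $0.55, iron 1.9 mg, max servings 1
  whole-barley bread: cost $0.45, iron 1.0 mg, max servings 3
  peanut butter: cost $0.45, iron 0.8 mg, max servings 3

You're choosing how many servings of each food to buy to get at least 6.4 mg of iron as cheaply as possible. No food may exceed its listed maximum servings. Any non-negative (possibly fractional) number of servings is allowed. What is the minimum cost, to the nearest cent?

Cost per mg of iron: black beans $0.2414, kidney beans $0.2895, whole-barley bread $0.4500, peanut butter $0.5625, broccoli $0.9375.
Take 2 servings of black beans: +5.8 mg iron for $1.40 (total $1.40, still need 0.6 mg).
Take 0.3158 servings of kidney beans: +0.6 mg iron for $0.17 (total $1.57, still need 0.0 mg).
Filling from the cheapest source first is optimal under one linear minimum: $1.57.

$1.57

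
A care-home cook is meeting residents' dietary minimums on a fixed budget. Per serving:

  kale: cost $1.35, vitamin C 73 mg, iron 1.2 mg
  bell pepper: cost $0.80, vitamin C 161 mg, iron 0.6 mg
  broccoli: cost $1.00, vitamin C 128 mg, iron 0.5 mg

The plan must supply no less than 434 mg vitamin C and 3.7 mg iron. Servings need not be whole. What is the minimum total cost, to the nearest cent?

kale only: max(434/73, 3.7/1.2) = 5.945 servings → $8.03.
bell pepper only: max(434/161, 3.7/0.6) = 6.167 servings → $4.93.
broccoli only: max(434/128, 3.7/0.5) = 7.4 servings → $7.40.
kale + bell pepper with both tight: 2.244 servings and 1.678 servings → $4.37.
kale + broccoli with both tight: 2.191 servings and 2.141 servings → $5.10.
bell pepper + broccoli with both targets exact would need a negative amount; discard.
The minimum over all feasible corners is $4.37.

$4.37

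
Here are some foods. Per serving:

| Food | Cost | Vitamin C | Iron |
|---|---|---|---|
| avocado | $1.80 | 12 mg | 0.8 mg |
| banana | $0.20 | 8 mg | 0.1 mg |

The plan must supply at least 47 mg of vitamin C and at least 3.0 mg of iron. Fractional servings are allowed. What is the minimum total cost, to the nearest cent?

$6.00

Compare the cost at each extreme point of the feasible region.
avocado only: max(47/12, 3.0/0.8) = 3.917 servings → $7.05.
banana only: max(47/8, 3.0/0.1) = 30 servings → $6.00.
avocado + banana with both tight: 3.712 servings and 0.3077 servings → $6.74.
The minimum over all feasible corners is $6.00.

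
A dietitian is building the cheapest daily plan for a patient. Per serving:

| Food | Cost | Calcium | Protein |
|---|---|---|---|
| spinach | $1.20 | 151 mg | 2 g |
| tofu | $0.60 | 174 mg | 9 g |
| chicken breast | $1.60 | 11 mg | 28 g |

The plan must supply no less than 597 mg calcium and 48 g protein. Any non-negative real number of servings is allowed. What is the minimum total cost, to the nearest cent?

At the optimum either one food covers both requirements or two foods hit both targets exactly; no other combination can be cheaper.
spinach only: max(597/151, 48/2) = 24 servings → $28.80.
tofu only: max(597/174, 48/9) = 5.333 servings → $3.20.
chicken breast only: max(597/11, 48/28) = 54.27 servings → $86.84.
spinach + tofu with both targets exact would need a negative amount; discard.
spinach + chicken breast with both tight: 3.849 servings and 1.439 servings → $6.92.
tofu + chicken breast with both tight: 3.392 servings and 0.6241 servings → $3.03.
Cheapest feasible corner: $3.03.

$3.03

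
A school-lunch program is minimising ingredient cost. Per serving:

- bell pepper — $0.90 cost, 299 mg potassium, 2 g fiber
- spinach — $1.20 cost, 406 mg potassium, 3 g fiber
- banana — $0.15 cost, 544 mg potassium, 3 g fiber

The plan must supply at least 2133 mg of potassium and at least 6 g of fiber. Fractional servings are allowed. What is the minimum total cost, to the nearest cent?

This is a tiny linear program; its minimum lies at a vertex of the feasible set. List the vertices and price them.
bell pepper only: max(2133/299, 6/2) = 7.134 servings → $6.42.
spinach only: max(2133/406, 6/3) = 5.254 servings → $6.30.
banana only: max(2133/544, 6/3) = 3.921 servings → $0.59.
bell pepper + spinach with both targets exact would need a negative amount; discard.
bell pepper + banana: the both-tight solution has a negative serving — not a feasible corner.
spinach + banana: the both-tight solution has a negative serving — not a feasible corner.
Cheapest feasible corner: $0.59.

$0.59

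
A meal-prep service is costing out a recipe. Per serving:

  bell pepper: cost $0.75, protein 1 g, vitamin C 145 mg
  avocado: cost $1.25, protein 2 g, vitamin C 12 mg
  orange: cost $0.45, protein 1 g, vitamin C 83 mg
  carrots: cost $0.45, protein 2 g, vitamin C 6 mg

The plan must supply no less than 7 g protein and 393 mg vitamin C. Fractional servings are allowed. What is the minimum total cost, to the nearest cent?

The cheapest plan sits at a corner of the feasible region — with two constraints it uses at most two foods.
bell pepper only: max(7/1, 393/145) = 7 servings → $5.25.
avocado only: max(7/2, 393/12) = 32.75 servings → $40.94.
orange only: max(7/1, 393/83) = 7 servings → $3.15.
carrots only: max(7/2, 393/6) = 65.5 servings → $29.48.
bell pepper + avocado with both tight: 2.525 servings and 2.237 servings → $4.69.
bell pepper + orange: the both-tight solution has a negative serving — not a feasible corner.
bell pepper + carrots with both tight: 2.62 servings and 2.19 servings → $2.95.
avocado + orange with both tight: 1.221 servings and 4.558 servings → $3.58.
avocado + carrots: the both-tight solution has a negative serving — not a feasible corner.
orange + carrots with both tight: 4.65 servings and 1.175 servings → $2.62.
So the least-cost plan costs $2.62.

$2.62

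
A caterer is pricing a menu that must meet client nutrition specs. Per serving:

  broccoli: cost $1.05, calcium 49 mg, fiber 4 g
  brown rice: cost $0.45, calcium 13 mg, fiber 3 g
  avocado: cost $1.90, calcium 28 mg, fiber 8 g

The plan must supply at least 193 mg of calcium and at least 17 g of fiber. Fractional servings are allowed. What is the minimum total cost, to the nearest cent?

For a min-cost LP with two ≥-constraints, a basic feasible solution has at most two positive variables.
broccoli only: max(193/49, 17/4) = 4.25 servings → $4.46.
brown rice only: max(193/13, 17/3) = 14.85 servings → $6.68.
avocado only: max(193/28, 17/8) = 6.893 servings → $13.10.
broccoli + brown rice with both tight: 3.768 servings and 0.6421 servings → $4.25.
broccoli + avocado with both tight: 3.814 servings and 0.2179 servings → $4.42.
brown rice + avocado: intersection lies outside the first quadrant.
Cheapest feasible corner: $4.25.

$4.25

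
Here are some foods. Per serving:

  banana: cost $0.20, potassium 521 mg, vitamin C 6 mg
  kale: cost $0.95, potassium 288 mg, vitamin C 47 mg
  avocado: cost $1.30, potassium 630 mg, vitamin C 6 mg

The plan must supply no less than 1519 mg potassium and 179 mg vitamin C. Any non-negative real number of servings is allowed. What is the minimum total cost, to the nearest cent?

Two binding constraints pin down two serving amounts, so the optimal mix uses at most two foods. The candidates are each food alone (scaled to the tighter of potassium/vitamin C) and each pair with both constraints tight.
banana only: max(1519/521, 179/6) = 29.83 servings → $5.97.
kale only: max(1519/288, 179/47) = 5.274 servings → $5.01.
avocado only: max(1519/630, 179/6) = 29.83 servings → $38.78.
banana + kale with both tight: 0.8718 servings and 3.697 servings → $3.69.
banana + avocado: intersection lies outside the first quadrant.
kale + avocado with both tight: 3.718 servings and 0.7116 servings → $4.46.
So the least-cost plan costs $3.69.

$3.69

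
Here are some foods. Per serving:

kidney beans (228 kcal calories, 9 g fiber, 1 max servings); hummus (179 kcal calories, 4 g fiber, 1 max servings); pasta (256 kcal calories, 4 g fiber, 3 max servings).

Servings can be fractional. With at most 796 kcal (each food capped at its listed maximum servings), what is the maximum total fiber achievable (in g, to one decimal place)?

19.1 g

Fiber per kcal: kidney beans 0.03947, hummus 0.02235, pasta 0.01562.
Take 1 serving of kidney beans: uses 228 kcal, +9.0 g fiber (running total 9.0 g).
Take 1 serving of hummus: uses 179 kcal, +4.0 g fiber (running total 13.0 g).
Take 1.52 servings of pasta: uses 389 kcal, +6.1 g fiber (running total 19.1 g).
Greedy by best ratio exhausts the calories allowance optimally: 19.1 g.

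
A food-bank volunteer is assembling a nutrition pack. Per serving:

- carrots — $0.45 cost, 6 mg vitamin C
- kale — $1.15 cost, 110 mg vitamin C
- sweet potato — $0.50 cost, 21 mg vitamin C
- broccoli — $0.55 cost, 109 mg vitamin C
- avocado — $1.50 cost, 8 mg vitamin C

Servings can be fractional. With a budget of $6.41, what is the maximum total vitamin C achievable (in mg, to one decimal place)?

Vitamin C per dollar: broccoli 198.2, kale 95.65, sweet potato 42, carrots 13.33, avocado 5.333.
With no serving limits, spend the whole cost allowance on broccoli: $6.41 / $0.55 × 109 mg = 1270.3 mg.

1270.3 mg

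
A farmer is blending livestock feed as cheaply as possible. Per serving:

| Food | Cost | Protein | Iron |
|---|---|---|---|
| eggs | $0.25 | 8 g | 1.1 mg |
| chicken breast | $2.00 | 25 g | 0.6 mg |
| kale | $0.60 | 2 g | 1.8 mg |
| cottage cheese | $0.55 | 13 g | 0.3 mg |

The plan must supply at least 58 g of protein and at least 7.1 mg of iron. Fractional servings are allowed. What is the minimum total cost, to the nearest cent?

$1.81

At the optimum either one food covers both requirements or two foods hit both targets exactly; no other combination can be cheaper.
eggs only: max(58/8, 7.1/1.1) = 7.25 servings → $1.81.
chicken breast only: max(58/25, 7.1/0.6) = 11.83 servings → $23.67.
kale only: max(58/2, 7.1/1.8) = 29 servings → $17.40.
cottage cheese only: max(58/13, 7.1/0.3) = 23.67 servings → $13.02.
eggs + chicken breast with both tight: 6.286 servings and 0.3084 servings → $2.19.
eggs + kale: the both-tight solution has a negative serving — not a feasible corner.
eggs + cottage cheese with both tight: 6.294 servings and 0.5882 servings → $1.90.
chicken breast + kale with both tight: 2.059 servings and 3.258 servings → $6.07.
chicken breast + cottage cheese: the both-tight solution has a negative serving — not a feasible corner.
kale + cottage cheese with both tight: 3.285 servings and 3.956 servings → $4.15.
Cheapest feasible corner: $1.81.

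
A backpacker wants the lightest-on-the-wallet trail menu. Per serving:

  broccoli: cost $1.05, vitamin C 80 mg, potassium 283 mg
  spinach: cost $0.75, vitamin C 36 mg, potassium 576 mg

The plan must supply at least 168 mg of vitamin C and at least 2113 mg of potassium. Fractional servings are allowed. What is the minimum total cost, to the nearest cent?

$3.14

An LP optimum is at a vertex; with two nutrient constraints at most two foods are used. Check each candidate.
broccoli only: max(168/80, 2113/283) = 7.466 servings → $7.84.
spinach only: max(168/36, 2113/576) = 4.667 servings → $3.50.
broccoli + spinach with both tight: 0.5767 servings and 3.385 servings → $3.14.
The minimum over all feasible corners is $3.14.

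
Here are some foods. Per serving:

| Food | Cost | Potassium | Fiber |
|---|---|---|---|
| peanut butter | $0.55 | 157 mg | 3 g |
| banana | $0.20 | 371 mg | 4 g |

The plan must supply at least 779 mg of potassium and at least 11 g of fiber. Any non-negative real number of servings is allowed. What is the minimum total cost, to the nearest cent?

This is a tiny linear program; its minimum lies at a vertex of the feasible set. List the vertices and price them.
peanut butter only: max(779/157, 11/3) = 4.962 servings → $2.73.
banana only: max(779/371, 11/4) = 2.75 servings → $0.55.
peanut butter + banana with both tight: 1.99 servings and 1.258 servings → $1.35.
Cheapest feasible corner: $0.55.

$0.55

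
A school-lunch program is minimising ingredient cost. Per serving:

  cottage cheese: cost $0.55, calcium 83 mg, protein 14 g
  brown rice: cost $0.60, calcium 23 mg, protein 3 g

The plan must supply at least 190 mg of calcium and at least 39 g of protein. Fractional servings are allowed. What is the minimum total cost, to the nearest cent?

cottage cheese only: max(190/83, 39/14) = 2.786 servings → $1.53.
brown rice only: max(190/23, 39/3) = 13 servings → $7.80.
cottage cheese + brown rice: intersection lies outside the first quadrant.
The minimum over all feasible corners is $1.53.

$1.53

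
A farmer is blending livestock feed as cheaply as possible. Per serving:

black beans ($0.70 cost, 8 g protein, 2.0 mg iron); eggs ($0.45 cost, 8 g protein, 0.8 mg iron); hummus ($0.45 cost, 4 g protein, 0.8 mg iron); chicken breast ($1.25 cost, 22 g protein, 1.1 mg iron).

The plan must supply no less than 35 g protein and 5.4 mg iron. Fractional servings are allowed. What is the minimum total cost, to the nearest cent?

$2.36

An LP optimum is at a vertex; with two nutrient constraints at most two foods are used. Check each candidate.
black beans only: max(35/8, 5.4/2.0) = 4.375 servings → $3.06.
eggs only: max(35/8, 5.4/0.8) = 6.75 servings → $3.04.
hummus only: max(35/4, 5.4/0.8) = 8.75 servings → $3.94.
chicken breast only: max(35/22, 5.4/1.1) = 4.909 servings → $6.14.
black beans + eggs with both tight: 1.583 servings and 2.792 servings → $2.36.
black beans + hummus: intersection lies outside the first quadrant.
black beans + chicken breast with both tight: 2.281 servings and 0.7614 servings → $2.55.
eggs + hummus with both tight: 2 servings and 4.75 servings → $3.04.
eggs + chicken breast with both targets exact would need a negative amount; discard.
hummus + chicken breast with both tight: 6.083 servings and 0.4848 servings → $3.34.
The minimum over all feasible corners is $2.36.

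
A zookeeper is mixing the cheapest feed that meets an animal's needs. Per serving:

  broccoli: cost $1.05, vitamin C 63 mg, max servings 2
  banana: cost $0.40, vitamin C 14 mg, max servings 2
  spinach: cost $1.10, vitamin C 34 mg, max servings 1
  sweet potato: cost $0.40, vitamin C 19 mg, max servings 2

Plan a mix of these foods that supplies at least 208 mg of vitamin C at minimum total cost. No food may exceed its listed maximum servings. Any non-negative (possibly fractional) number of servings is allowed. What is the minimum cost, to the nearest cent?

Cost per mg of vitamin C: broccoli $0.0167, sweet potato $0.0211, banana $0.0286, spinach $0.0324.
Take 2 servings of broccoli: +126.0 mg vitamin C for $2.10 (total $2.10, still need 82.0 mg).
Take 2 servings of sweet potato: +38.0 mg vitamin C for $0.80 (total $2.90, still need 44.0 mg).
Take 2 servings of banana: +28.0 mg vitamin C for $0.80 (total $3.70, still need 16.0 mg).
Take 0.4706 servings of spinach: +16.0 mg vitamin C for $0.52 (total $4.22, still need 0.0 mg).
Filling from the cheapest source first is optimal under one linear minimum: $4.22.

$4.22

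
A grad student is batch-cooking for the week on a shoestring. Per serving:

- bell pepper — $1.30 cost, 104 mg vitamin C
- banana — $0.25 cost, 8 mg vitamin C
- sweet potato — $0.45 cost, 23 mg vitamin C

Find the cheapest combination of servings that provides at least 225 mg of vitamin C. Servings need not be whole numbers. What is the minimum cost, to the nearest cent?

Cost per mg of vitamin C: bell pepper $0.0125, sweet potato $0.0196, banana $0.0312.
With no serving limits, use only bell pepper: 225 mg / 104 mg = 2.163 servings × $1.30 = $2.81.

$2.81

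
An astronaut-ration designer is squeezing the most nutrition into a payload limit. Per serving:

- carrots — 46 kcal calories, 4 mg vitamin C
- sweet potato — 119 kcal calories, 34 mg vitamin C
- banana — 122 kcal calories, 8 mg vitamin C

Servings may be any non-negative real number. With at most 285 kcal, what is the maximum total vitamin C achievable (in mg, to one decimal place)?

81.4 mg

Vitamin C per kcal: sweet potato 0.2857, carrots 0.08696, banana 0.06557.
With no serving limits, spend the whole calories allowance on sweet potato: 285 kcal / 119 kcal × 34 mg = 81.4 mg.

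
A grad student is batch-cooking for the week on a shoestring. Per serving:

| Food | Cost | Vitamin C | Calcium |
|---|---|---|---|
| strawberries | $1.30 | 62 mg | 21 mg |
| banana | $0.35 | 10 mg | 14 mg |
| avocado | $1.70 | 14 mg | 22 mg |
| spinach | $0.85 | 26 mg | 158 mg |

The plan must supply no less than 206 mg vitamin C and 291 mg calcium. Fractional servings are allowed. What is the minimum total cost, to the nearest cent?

This is a tiny linear program; its minimum lies at a vertex of the feasible set. List the vertices and price them.
strawberries only: max(206/62, 291/21) = 13.86 servings → $18.01.
banana only: max(206/10, 291/14) = 20.79 servings → $7.28.
avocado only: max(206/14, 291/22) = 14.71 servings → $25.01.
spinach only: max(206/26, 291/158) = 7.923 servings → $6.73.
strawberries + banana with both targets exact would need a negative amount; discard.
strawberries + avocado with both tight: 0.428 servings and 12.82 servings → $22.35.
strawberries + spinach with both tight: 2.701 servings and 1.483 servings → $4.77.
banana + avocado with both tight: 19.08 servings and 1.083 servings → $8.52.
banana + spinach with both tight: 20.54 servings and 0.02138 servings → $7.21.
avocado + spinach: the both-tight solution has a negative serving — not a feasible corner.
The minimum over all feasible corners is $4.77.

$4.77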